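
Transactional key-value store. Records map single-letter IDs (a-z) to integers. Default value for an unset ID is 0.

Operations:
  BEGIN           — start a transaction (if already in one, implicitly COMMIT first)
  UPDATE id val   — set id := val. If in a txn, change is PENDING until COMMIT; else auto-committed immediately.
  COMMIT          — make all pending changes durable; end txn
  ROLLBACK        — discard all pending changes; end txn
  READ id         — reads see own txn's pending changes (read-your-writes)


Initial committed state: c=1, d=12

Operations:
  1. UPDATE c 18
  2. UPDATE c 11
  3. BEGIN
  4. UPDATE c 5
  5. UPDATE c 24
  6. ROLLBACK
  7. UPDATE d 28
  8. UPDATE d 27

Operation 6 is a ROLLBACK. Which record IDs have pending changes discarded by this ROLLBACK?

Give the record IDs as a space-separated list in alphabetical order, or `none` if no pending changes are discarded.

Answer: c

Derivation:
Initial committed: {c=1, d=12}
Op 1: UPDATE c=18 (auto-commit; committed c=18)
Op 2: UPDATE c=11 (auto-commit; committed c=11)
Op 3: BEGIN: in_txn=True, pending={}
Op 4: UPDATE c=5 (pending; pending now {c=5})
Op 5: UPDATE c=24 (pending; pending now {c=24})
Op 6: ROLLBACK: discarded pending ['c']; in_txn=False
Op 7: UPDATE d=28 (auto-commit; committed d=28)
Op 8: UPDATE d=27 (auto-commit; committed d=27)
ROLLBACK at op 6 discards: ['c']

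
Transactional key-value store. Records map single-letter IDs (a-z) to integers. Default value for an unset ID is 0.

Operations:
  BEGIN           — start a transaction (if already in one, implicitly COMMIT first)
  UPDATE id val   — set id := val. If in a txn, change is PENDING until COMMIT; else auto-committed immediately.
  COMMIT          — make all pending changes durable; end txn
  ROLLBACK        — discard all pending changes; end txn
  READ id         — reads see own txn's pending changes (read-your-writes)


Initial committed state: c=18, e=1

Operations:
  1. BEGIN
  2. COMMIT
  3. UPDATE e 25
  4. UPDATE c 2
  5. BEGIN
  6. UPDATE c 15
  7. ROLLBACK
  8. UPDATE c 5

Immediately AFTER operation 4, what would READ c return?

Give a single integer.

Initial committed: {c=18, e=1}
Op 1: BEGIN: in_txn=True, pending={}
Op 2: COMMIT: merged [] into committed; committed now {c=18, e=1}
Op 3: UPDATE e=25 (auto-commit; committed e=25)
Op 4: UPDATE c=2 (auto-commit; committed c=2)
After op 4: visible(c) = 2 (pending={}, committed={c=2, e=25})

Answer: 2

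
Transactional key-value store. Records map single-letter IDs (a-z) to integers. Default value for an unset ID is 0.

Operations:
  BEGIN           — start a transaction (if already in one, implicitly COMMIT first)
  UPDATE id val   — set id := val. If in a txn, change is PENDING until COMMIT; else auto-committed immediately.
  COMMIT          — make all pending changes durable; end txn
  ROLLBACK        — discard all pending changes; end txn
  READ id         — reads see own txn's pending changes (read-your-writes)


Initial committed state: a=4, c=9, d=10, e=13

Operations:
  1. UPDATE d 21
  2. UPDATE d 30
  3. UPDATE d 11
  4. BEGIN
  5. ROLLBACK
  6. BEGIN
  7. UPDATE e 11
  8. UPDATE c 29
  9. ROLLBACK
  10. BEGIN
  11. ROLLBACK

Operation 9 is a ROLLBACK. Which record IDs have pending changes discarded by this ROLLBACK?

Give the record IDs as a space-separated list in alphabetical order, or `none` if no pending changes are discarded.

Answer: c e

Derivation:
Initial committed: {a=4, c=9, d=10, e=13}
Op 1: UPDATE d=21 (auto-commit; committed d=21)
Op 2: UPDATE d=30 (auto-commit; committed d=30)
Op 3: UPDATE d=11 (auto-commit; committed d=11)
Op 4: BEGIN: in_txn=True, pending={}
Op 5: ROLLBACK: discarded pending []; in_txn=False
Op 6: BEGIN: in_txn=True, pending={}
Op 7: UPDATE e=11 (pending; pending now {e=11})
Op 8: UPDATE c=29 (pending; pending now {c=29, e=11})
Op 9: ROLLBACK: discarded pending ['c', 'e']; in_txn=False
Op 10: BEGIN: in_txn=True, pending={}
Op 11: ROLLBACK: discarded pending []; in_txn=False
ROLLBACK at op 9 discards: ['c', 'e']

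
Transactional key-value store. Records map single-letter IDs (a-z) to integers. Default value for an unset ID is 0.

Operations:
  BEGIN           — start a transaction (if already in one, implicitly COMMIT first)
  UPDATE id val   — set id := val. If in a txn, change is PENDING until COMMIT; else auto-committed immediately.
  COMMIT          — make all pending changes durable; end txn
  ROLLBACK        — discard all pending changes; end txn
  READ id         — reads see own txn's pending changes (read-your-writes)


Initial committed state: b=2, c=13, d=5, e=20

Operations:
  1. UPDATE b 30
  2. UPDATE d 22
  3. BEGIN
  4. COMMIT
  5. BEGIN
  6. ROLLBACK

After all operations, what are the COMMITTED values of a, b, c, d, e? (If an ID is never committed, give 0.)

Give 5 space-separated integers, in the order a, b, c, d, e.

Answer: 0 30 13 22 20

Derivation:
Initial committed: {b=2, c=13, d=5, e=20}
Op 1: UPDATE b=30 (auto-commit; committed b=30)
Op 2: UPDATE d=22 (auto-commit; committed d=22)
Op 3: BEGIN: in_txn=True, pending={}
Op 4: COMMIT: merged [] into committed; committed now {b=30, c=13, d=22, e=20}
Op 5: BEGIN: in_txn=True, pending={}
Op 6: ROLLBACK: discarded pending []; in_txn=False
Final committed: {b=30, c=13, d=22, e=20}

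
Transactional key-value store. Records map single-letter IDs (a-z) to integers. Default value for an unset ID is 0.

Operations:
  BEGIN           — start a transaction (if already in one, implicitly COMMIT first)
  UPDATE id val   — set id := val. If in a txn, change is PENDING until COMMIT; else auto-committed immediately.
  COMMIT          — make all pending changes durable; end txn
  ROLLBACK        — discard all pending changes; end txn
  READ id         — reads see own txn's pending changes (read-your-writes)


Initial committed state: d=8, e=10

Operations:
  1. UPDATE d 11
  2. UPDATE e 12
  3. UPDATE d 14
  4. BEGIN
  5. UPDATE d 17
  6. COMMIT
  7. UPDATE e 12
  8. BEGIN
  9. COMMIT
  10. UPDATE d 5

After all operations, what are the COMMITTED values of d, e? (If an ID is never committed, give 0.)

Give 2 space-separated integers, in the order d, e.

Initial committed: {d=8, e=10}
Op 1: UPDATE d=11 (auto-commit; committed d=11)
Op 2: UPDATE e=12 (auto-commit; committed e=12)
Op 3: UPDATE d=14 (auto-commit; committed d=14)
Op 4: BEGIN: in_txn=True, pending={}
Op 5: UPDATE d=17 (pending; pending now {d=17})
Op 6: COMMIT: merged ['d'] into committed; committed now {d=17, e=12}
Op 7: UPDATE e=12 (auto-commit; committed e=12)
Op 8: BEGIN: in_txn=True, pending={}
Op 9: COMMIT: merged [] into committed; committed now {d=17, e=12}
Op 10: UPDATE d=5 (auto-commit; committed d=5)
Final committed: {d=5, e=12}

Answer: 5 12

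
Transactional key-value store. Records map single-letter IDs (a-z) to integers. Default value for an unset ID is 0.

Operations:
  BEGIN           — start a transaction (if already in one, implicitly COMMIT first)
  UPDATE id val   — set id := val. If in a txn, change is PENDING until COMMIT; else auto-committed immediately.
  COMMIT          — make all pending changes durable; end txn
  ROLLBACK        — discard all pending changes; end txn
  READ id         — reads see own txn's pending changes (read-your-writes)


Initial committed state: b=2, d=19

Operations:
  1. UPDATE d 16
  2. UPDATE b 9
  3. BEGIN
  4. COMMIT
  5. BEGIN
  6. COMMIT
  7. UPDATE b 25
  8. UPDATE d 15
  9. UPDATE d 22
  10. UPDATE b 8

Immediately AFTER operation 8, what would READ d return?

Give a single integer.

Answer: 15

Derivation:
Initial committed: {b=2, d=19}
Op 1: UPDATE d=16 (auto-commit; committed d=16)
Op 2: UPDATE b=9 (auto-commit; committed b=9)
Op 3: BEGIN: in_txn=True, pending={}
Op 4: COMMIT: merged [] into committed; committed now {b=9, d=16}
Op 5: BEGIN: in_txn=True, pending={}
Op 6: COMMIT: merged [] into committed; committed now {b=9, d=16}
Op 7: UPDATE b=25 (auto-commit; committed b=25)
Op 8: UPDATE d=15 (auto-commit; committed d=15)
After op 8: visible(d) = 15 (pending={}, committed={b=25, d=15})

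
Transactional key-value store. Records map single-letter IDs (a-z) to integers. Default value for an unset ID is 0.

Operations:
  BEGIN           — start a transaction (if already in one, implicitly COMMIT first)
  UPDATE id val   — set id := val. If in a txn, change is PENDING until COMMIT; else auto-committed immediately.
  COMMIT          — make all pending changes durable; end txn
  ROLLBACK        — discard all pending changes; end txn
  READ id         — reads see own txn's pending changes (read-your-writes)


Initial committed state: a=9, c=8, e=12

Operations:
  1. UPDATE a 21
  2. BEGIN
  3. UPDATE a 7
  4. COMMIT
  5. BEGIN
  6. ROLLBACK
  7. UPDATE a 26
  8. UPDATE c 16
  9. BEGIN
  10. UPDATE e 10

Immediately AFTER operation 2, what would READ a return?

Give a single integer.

Initial committed: {a=9, c=8, e=12}
Op 1: UPDATE a=21 (auto-commit; committed a=21)
Op 2: BEGIN: in_txn=True, pending={}
After op 2: visible(a) = 21 (pending={}, committed={a=21, c=8, e=12})

Answer: 21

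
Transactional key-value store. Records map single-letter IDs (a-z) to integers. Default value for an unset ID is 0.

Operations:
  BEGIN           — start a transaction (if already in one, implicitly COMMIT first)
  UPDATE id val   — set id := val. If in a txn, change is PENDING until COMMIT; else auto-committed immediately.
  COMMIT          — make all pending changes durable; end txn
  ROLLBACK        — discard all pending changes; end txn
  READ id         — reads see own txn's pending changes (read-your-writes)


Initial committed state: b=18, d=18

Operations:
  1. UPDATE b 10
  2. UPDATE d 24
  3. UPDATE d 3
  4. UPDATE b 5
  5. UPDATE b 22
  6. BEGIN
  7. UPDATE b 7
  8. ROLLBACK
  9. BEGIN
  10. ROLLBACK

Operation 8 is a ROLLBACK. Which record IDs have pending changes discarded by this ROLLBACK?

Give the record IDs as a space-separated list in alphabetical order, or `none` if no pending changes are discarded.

Initial committed: {b=18, d=18}
Op 1: UPDATE b=10 (auto-commit; committed b=10)
Op 2: UPDATE d=24 (auto-commit; committed d=24)
Op 3: UPDATE d=3 (auto-commit; committed d=3)
Op 4: UPDATE b=5 (auto-commit; committed b=5)
Op 5: UPDATE b=22 (auto-commit; committed b=22)
Op 6: BEGIN: in_txn=True, pending={}
Op 7: UPDATE b=7 (pending; pending now {b=7})
Op 8: ROLLBACK: discarded pending ['b']; in_txn=False
Op 9: BEGIN: in_txn=True, pending={}
Op 10: ROLLBACK: discarded pending []; in_txn=False
ROLLBACK at op 8 discards: ['b']

Answer: b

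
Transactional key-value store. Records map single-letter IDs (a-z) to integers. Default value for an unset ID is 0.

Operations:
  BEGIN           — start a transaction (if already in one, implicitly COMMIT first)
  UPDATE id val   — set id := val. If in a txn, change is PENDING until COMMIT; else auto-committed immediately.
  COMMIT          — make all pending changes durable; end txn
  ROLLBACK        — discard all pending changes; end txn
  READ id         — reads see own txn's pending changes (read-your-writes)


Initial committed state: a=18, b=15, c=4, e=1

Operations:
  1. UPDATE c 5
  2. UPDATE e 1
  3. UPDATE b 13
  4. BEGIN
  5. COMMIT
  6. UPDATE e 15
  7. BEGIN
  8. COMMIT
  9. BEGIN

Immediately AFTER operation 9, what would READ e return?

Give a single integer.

Initial committed: {a=18, b=15, c=4, e=1}
Op 1: UPDATE c=5 (auto-commit; committed c=5)
Op 2: UPDATE e=1 (auto-commit; committed e=1)
Op 3: UPDATE b=13 (auto-commit; committed b=13)
Op 4: BEGIN: in_txn=True, pending={}
Op 5: COMMIT: merged [] into committed; committed now {a=18, b=13, c=5, e=1}
Op 6: UPDATE e=15 (auto-commit; committed e=15)
Op 7: BEGIN: in_txn=True, pending={}
Op 8: COMMIT: merged [] into committed; committed now {a=18, b=13, c=5, e=15}
Op 9: BEGIN: in_txn=True, pending={}
After op 9: visible(e) = 15 (pending={}, committed={a=18, b=13, c=5, e=15})

Answer: 15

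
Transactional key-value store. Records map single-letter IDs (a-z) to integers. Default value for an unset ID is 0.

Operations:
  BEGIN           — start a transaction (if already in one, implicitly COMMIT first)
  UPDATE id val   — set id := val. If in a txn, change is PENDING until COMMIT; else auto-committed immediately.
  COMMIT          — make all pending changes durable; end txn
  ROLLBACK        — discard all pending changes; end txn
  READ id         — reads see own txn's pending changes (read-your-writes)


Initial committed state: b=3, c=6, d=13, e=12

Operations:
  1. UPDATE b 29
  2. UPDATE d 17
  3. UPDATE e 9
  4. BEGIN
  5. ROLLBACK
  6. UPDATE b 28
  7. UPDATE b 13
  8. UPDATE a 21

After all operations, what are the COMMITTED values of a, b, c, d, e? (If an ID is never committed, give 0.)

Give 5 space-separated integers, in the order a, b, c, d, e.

Answer: 21 13 6 17 9

Derivation:
Initial committed: {b=3, c=6, d=13, e=12}
Op 1: UPDATE b=29 (auto-commit; committed b=29)
Op 2: UPDATE d=17 (auto-commit; committed d=17)
Op 3: UPDATE e=9 (auto-commit; committed e=9)
Op 4: BEGIN: in_txn=True, pending={}
Op 5: ROLLBACK: discarded pending []; in_txn=False
Op 6: UPDATE b=28 (auto-commit; committed b=28)
Op 7: UPDATE b=13 (auto-commit; committed b=13)
Op 8: UPDATE a=21 (auto-commit; committed a=21)
Final committed: {a=21, b=13, c=6, d=17, e=9}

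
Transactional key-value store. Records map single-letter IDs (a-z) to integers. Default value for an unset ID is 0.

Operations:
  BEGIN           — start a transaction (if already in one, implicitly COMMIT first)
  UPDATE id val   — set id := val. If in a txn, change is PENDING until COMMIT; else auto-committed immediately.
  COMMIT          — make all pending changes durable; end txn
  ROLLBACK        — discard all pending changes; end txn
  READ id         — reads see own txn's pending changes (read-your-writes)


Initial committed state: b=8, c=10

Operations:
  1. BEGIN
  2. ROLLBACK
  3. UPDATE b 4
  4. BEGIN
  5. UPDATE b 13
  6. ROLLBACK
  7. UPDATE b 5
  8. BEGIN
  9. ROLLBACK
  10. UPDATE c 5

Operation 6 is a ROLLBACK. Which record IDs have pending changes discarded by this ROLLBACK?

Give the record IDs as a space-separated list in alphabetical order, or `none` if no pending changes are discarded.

Answer: b

Derivation:
Initial committed: {b=8, c=10}
Op 1: BEGIN: in_txn=True, pending={}
Op 2: ROLLBACK: discarded pending []; in_txn=False
Op 3: UPDATE b=4 (auto-commit; committed b=4)
Op 4: BEGIN: in_txn=True, pending={}
Op 5: UPDATE b=13 (pending; pending now {b=13})
Op 6: ROLLBACK: discarded pending ['b']; in_txn=False
Op 7: UPDATE b=5 (auto-commit; committed b=5)
Op 8: BEGIN: in_txn=True, pending={}
Op 9: ROLLBACK: discarded pending []; in_txn=False
Op 10: UPDATE c=5 (auto-commit; committed c=5)
ROLLBACK at op 6 discards: ['b']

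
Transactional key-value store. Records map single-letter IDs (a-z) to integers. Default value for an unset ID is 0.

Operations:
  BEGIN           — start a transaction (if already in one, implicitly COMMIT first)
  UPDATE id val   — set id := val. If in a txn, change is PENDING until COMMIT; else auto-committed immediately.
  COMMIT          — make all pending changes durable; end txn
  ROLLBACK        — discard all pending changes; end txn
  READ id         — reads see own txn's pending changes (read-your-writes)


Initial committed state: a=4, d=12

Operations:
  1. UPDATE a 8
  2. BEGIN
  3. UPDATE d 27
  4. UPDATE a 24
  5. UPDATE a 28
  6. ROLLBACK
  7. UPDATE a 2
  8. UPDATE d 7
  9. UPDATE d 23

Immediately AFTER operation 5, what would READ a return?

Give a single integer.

Answer: 28

Derivation:
Initial committed: {a=4, d=12}
Op 1: UPDATE a=8 (auto-commit; committed a=8)
Op 2: BEGIN: in_txn=True, pending={}
Op 3: UPDATE d=27 (pending; pending now {d=27})
Op 4: UPDATE a=24 (pending; pending now {a=24, d=27})
Op 5: UPDATE a=28 (pending; pending now {a=28, d=27})
After op 5: visible(a) = 28 (pending={a=28, d=27}, committed={a=8, d=12})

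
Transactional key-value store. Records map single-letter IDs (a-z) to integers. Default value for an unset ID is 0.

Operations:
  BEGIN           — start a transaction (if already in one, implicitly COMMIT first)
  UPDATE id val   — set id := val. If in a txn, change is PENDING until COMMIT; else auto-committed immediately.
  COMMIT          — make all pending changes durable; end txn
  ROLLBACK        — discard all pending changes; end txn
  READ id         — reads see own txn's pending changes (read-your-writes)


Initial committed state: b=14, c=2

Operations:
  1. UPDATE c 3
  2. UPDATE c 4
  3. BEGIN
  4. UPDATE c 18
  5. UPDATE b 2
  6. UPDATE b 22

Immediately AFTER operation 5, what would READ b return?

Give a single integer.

Initial committed: {b=14, c=2}
Op 1: UPDATE c=3 (auto-commit; committed c=3)
Op 2: UPDATE c=4 (auto-commit; committed c=4)
Op 3: BEGIN: in_txn=True, pending={}
Op 4: UPDATE c=18 (pending; pending now {c=18})
Op 5: UPDATE b=2 (pending; pending now {b=2, c=18})
After op 5: visible(b) = 2 (pending={b=2, c=18}, committed={b=14, c=4})

Answer: 2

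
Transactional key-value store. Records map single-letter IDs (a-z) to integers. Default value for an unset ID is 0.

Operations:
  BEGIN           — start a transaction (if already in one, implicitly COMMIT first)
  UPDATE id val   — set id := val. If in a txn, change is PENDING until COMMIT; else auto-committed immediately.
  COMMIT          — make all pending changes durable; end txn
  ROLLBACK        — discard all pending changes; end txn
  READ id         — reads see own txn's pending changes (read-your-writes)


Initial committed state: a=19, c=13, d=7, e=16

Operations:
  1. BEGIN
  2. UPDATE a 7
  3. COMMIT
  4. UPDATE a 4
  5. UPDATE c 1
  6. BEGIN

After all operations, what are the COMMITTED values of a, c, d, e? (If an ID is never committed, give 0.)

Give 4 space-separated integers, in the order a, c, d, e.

Initial committed: {a=19, c=13, d=7, e=16}
Op 1: BEGIN: in_txn=True, pending={}
Op 2: UPDATE a=7 (pending; pending now {a=7})
Op 3: COMMIT: merged ['a'] into committed; committed now {a=7, c=13, d=7, e=16}
Op 4: UPDATE a=4 (auto-commit; committed a=4)
Op 5: UPDATE c=1 (auto-commit; committed c=1)
Op 6: BEGIN: in_txn=True, pending={}
Final committed: {a=4, c=1, d=7, e=16}

Answer: 4 1 7 16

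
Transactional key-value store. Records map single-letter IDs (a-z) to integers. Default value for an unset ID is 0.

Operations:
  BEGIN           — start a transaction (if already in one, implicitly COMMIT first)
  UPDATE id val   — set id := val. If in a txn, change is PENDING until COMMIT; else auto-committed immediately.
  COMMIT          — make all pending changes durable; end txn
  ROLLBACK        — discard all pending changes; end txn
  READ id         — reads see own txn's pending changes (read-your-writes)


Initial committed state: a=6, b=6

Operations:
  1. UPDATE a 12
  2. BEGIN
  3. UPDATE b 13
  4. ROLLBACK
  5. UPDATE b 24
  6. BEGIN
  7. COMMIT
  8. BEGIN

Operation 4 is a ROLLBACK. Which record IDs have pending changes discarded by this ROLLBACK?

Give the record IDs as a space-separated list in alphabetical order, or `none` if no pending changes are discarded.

Initial committed: {a=6, b=6}
Op 1: UPDATE a=12 (auto-commit; committed a=12)
Op 2: BEGIN: in_txn=True, pending={}
Op 3: UPDATE b=13 (pending; pending now {b=13})
Op 4: ROLLBACK: discarded pending ['b']; in_txn=False
Op 5: UPDATE b=24 (auto-commit; committed b=24)
Op 6: BEGIN: in_txn=True, pending={}
Op 7: COMMIT: merged [] into committed; committed now {a=12, b=24}
Op 8: BEGIN: in_txn=True, pending={}
ROLLBACK at op 4 discards: ['b']

Answer: b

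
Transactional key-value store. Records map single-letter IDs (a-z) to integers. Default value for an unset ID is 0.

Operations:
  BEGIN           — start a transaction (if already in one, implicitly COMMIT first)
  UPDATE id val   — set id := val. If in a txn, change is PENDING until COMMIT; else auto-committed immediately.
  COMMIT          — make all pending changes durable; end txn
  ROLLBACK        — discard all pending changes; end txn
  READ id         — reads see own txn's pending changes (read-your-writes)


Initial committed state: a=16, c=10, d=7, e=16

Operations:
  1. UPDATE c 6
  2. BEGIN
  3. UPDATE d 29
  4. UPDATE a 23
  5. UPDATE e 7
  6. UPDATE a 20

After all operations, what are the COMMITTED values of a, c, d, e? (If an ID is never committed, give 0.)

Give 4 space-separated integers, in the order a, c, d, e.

Answer: 16 6 7 16

Derivation:
Initial committed: {a=16, c=10, d=7, e=16}
Op 1: UPDATE c=6 (auto-commit; committed c=6)
Op 2: BEGIN: in_txn=True, pending={}
Op 3: UPDATE d=29 (pending; pending now {d=29})
Op 4: UPDATE a=23 (pending; pending now {a=23, d=29})
Op 5: UPDATE e=7 (pending; pending now {a=23, d=29, e=7})
Op 6: UPDATE a=20 (pending; pending now {a=20, d=29, e=7})
Final committed: {a=16, c=6, d=7, e=16}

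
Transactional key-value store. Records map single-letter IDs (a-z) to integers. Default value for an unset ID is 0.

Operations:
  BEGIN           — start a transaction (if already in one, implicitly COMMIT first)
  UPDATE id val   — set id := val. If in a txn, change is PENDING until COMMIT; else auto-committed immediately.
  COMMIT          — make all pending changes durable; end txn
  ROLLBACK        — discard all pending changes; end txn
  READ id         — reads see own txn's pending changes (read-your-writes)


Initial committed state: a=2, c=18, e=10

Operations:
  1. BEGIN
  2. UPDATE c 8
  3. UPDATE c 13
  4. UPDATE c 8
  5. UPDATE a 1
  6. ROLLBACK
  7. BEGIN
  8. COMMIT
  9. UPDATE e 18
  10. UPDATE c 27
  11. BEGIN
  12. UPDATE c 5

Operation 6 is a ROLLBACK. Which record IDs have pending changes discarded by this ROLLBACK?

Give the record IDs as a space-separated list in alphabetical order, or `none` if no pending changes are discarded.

Answer: a c

Derivation:
Initial committed: {a=2, c=18, e=10}
Op 1: BEGIN: in_txn=True, pending={}
Op 2: UPDATE c=8 (pending; pending now {c=8})
Op 3: UPDATE c=13 (pending; pending now {c=13})
Op 4: UPDATE c=8 (pending; pending now {c=8})
Op 5: UPDATE a=1 (pending; pending now {a=1, c=8})
Op 6: ROLLBACK: discarded pending ['a', 'c']; in_txn=False
Op 7: BEGIN: in_txn=True, pending={}
Op 8: COMMIT: merged [] into committed; committed now {a=2, c=18, e=10}
Op 9: UPDATE e=18 (auto-commit; committed e=18)
Op 10: UPDATE c=27 (auto-commit; committed c=27)
Op 11: BEGIN: in_txn=True, pending={}
Op 12: UPDATE c=5 (pending; pending now {c=5})
ROLLBACK at op 6 discards: ['a', 'c']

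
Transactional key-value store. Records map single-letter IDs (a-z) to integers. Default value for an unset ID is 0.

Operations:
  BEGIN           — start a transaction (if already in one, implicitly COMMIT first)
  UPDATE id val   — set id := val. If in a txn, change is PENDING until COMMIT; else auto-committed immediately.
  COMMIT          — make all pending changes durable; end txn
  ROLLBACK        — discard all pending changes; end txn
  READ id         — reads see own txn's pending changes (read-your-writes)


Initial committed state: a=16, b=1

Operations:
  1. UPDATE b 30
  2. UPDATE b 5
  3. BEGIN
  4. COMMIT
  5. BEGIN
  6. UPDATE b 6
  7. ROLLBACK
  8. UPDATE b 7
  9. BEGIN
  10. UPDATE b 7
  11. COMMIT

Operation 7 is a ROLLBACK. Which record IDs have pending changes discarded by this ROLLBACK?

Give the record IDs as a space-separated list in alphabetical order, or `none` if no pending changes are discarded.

Initial committed: {a=16, b=1}
Op 1: UPDATE b=30 (auto-commit; committed b=30)
Op 2: UPDATE b=5 (auto-commit; committed b=5)
Op 3: BEGIN: in_txn=True, pending={}
Op 4: COMMIT: merged [] into committed; committed now {a=16, b=5}
Op 5: BEGIN: in_txn=True, pending={}
Op 6: UPDATE b=6 (pending; pending now {b=6})
Op 7: ROLLBACK: discarded pending ['b']; in_txn=False
Op 8: UPDATE b=7 (auto-commit; committed b=7)
Op 9: BEGIN: in_txn=True, pending={}
Op 10: UPDATE b=7 (pending; pending now {b=7})
Op 11: COMMIT: merged ['b'] into committed; committed now {a=16, b=7}
ROLLBACK at op 7 discards: ['b']

Answer: b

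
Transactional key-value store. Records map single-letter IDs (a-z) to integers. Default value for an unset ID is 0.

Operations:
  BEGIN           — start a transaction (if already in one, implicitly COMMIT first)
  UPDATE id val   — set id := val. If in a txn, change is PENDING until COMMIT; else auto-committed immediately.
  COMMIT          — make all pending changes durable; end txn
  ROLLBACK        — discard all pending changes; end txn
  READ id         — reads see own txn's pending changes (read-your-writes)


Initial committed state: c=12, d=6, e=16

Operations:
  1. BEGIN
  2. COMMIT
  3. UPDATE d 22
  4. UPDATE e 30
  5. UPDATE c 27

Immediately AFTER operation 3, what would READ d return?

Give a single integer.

Answer: 22

Derivation:
Initial committed: {c=12, d=6, e=16}
Op 1: BEGIN: in_txn=True, pending={}
Op 2: COMMIT: merged [] into committed; committed now {c=12, d=6, e=16}
Op 3: UPDATE d=22 (auto-commit; committed d=22)
After op 3: visible(d) = 22 (pending={}, committed={c=12, d=22, e=16})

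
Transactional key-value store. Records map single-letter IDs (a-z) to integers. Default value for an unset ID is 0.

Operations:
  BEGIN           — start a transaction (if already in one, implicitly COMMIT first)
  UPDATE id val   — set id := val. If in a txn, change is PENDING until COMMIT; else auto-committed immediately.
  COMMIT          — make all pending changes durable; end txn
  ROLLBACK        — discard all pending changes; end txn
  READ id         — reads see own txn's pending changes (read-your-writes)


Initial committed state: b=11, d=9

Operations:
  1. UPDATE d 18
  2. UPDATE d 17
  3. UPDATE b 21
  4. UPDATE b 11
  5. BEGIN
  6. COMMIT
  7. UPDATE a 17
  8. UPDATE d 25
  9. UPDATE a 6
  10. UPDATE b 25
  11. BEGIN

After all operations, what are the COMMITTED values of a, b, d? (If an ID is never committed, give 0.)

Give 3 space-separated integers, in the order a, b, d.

Initial committed: {b=11, d=9}
Op 1: UPDATE d=18 (auto-commit; committed d=18)
Op 2: UPDATE d=17 (auto-commit; committed d=17)
Op 3: UPDATE b=21 (auto-commit; committed b=21)
Op 4: UPDATE b=11 (auto-commit; committed b=11)
Op 5: BEGIN: in_txn=True, pending={}
Op 6: COMMIT: merged [] into committed; committed now {b=11, d=17}
Op 7: UPDATE a=17 (auto-commit; committed a=17)
Op 8: UPDATE d=25 (auto-commit; committed d=25)
Op 9: UPDATE a=6 (auto-commit; committed a=6)
Op 10: UPDATE b=25 (auto-commit; committed b=25)
Op 11: BEGIN: in_txn=True, pending={}
Final committed: {a=6, b=25, d=25}

Answer: 6 25 25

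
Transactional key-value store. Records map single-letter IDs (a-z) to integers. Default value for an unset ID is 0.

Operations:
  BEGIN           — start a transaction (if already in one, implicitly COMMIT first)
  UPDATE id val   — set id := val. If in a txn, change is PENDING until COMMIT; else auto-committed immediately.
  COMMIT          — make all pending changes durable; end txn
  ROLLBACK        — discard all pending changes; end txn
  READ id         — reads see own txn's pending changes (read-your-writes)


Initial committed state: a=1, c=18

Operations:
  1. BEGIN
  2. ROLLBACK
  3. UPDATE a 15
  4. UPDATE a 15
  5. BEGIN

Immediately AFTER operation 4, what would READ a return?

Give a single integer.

Answer: 15

Derivation:
Initial committed: {a=1, c=18}
Op 1: BEGIN: in_txn=True, pending={}
Op 2: ROLLBACK: discarded pending []; in_txn=False
Op 3: UPDATE a=15 (auto-commit; committed a=15)
Op 4: UPDATE a=15 (auto-commit; committed a=15)
After op 4: visible(a) = 15 (pending={}, committed={a=15, c=18})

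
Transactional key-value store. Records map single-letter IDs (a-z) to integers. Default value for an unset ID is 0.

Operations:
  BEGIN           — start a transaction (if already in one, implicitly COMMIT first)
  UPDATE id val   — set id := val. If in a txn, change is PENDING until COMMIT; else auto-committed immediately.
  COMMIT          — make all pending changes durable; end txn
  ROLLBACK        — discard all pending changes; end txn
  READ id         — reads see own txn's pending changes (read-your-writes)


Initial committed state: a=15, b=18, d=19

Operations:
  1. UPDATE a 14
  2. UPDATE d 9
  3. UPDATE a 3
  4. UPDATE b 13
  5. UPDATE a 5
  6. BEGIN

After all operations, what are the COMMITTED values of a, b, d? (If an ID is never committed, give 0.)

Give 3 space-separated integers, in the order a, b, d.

Answer: 5 13 9

Derivation:
Initial committed: {a=15, b=18, d=19}
Op 1: UPDATE a=14 (auto-commit; committed a=14)
Op 2: UPDATE d=9 (auto-commit; committed d=9)
Op 3: UPDATE a=3 (auto-commit; committed a=3)
Op 4: UPDATE b=13 (auto-commit; committed b=13)
Op 5: UPDATE a=5 (auto-commit; committed a=5)
Op 6: BEGIN: in_txn=True, pending={}
Final committed: {a=5, b=13, d=9}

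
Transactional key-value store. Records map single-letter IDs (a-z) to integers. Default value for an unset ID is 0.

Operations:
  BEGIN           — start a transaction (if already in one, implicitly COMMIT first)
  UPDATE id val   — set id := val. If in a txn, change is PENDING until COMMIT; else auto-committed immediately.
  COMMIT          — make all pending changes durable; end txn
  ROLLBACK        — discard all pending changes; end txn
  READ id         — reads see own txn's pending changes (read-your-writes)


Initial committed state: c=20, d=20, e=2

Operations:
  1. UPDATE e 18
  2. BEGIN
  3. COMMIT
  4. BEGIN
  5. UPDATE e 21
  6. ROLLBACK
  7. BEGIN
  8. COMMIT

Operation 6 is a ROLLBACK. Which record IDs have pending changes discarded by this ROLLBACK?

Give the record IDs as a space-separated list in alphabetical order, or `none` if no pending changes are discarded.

Answer: e

Derivation:
Initial committed: {c=20, d=20, e=2}
Op 1: UPDATE e=18 (auto-commit; committed e=18)
Op 2: BEGIN: in_txn=True, pending={}
Op 3: COMMIT: merged [] into committed; committed now {c=20, d=20, e=18}
Op 4: BEGIN: in_txn=True, pending={}
Op 5: UPDATE e=21 (pending; pending now {e=21})
Op 6: ROLLBACK: discarded pending ['e']; in_txn=False
Op 7: BEGIN: in_txn=True, pending={}
Op 8: COMMIT: merged [] into committed; committed now {c=20, d=20, e=18}
ROLLBACK at op 6 discards: ['e']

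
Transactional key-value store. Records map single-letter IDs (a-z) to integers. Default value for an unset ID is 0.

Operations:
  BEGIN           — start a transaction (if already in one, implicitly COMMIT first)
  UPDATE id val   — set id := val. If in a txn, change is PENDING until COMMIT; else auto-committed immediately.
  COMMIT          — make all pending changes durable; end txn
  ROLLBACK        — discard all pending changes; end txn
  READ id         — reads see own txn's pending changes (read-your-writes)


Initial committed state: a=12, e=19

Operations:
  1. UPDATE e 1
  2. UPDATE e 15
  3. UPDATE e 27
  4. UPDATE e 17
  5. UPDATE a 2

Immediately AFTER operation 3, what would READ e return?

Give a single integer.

Initial committed: {a=12, e=19}
Op 1: UPDATE e=1 (auto-commit; committed e=1)
Op 2: UPDATE e=15 (auto-commit; committed e=15)
Op 3: UPDATE e=27 (auto-commit; committed e=27)
After op 3: visible(e) = 27 (pending={}, committed={a=12, e=27})

Answer: 27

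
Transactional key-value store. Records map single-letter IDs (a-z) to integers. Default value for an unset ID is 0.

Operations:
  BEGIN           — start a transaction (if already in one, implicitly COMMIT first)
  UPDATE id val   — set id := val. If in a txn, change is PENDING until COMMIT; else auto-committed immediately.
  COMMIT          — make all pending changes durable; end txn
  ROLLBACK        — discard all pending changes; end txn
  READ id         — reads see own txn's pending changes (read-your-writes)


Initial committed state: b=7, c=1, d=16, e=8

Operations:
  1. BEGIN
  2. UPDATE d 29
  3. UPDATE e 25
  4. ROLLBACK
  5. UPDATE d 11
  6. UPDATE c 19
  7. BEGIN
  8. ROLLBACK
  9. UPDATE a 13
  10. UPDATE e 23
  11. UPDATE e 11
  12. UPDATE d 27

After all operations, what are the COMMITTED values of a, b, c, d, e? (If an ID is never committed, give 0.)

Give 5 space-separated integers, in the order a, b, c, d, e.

Answer: 13 7 19 27 11

Derivation:
Initial committed: {b=7, c=1, d=16, e=8}
Op 1: BEGIN: in_txn=True, pending={}
Op 2: UPDATE d=29 (pending; pending now {d=29})
Op 3: UPDATE e=25 (pending; pending now {d=29, e=25})
Op 4: ROLLBACK: discarded pending ['d', 'e']; in_txn=False
Op 5: UPDATE d=11 (auto-commit; committed d=11)
Op 6: UPDATE c=19 (auto-commit; committed c=19)
Op 7: BEGIN: in_txn=True, pending={}
Op 8: ROLLBACK: discarded pending []; in_txn=False
Op 9: UPDATE a=13 (auto-commit; committed a=13)
Op 10: UPDATE e=23 (auto-commit; committed e=23)
Op 11: UPDATE e=11 (auto-commit; committed e=11)
Op 12: UPDATE d=27 (auto-commit; committed d=27)
Final committed: {a=13, b=7, c=19, d=27, e=11}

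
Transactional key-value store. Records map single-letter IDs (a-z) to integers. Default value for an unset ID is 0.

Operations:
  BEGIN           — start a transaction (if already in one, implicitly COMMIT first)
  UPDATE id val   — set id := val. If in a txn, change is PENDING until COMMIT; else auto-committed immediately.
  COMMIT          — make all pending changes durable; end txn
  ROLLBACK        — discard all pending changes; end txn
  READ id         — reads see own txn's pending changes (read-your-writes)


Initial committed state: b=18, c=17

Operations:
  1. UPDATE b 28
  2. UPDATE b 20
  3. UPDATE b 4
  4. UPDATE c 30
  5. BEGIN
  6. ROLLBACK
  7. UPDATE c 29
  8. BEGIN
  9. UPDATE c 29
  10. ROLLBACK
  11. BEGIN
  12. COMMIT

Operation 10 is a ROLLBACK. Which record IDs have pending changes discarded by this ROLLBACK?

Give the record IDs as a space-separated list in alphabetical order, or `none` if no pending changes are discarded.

Answer: c

Derivation:
Initial committed: {b=18, c=17}
Op 1: UPDATE b=28 (auto-commit; committed b=28)
Op 2: UPDATE b=20 (auto-commit; committed b=20)
Op 3: UPDATE b=4 (auto-commit; committed b=4)
Op 4: UPDATE c=30 (auto-commit; committed c=30)
Op 5: BEGIN: in_txn=True, pending={}
Op 6: ROLLBACK: discarded pending []; in_txn=False
Op 7: UPDATE c=29 (auto-commit; committed c=29)
Op 8: BEGIN: in_txn=True, pending={}
Op 9: UPDATE c=29 (pending; pending now {c=29})
Op 10: ROLLBACK: discarded pending ['c']; in_txn=False
Op 11: BEGIN: in_txn=True, pending={}
Op 12: COMMIT: merged [] into committed; committed now {b=4, c=29}
ROLLBACK at op 10 discards: ['c']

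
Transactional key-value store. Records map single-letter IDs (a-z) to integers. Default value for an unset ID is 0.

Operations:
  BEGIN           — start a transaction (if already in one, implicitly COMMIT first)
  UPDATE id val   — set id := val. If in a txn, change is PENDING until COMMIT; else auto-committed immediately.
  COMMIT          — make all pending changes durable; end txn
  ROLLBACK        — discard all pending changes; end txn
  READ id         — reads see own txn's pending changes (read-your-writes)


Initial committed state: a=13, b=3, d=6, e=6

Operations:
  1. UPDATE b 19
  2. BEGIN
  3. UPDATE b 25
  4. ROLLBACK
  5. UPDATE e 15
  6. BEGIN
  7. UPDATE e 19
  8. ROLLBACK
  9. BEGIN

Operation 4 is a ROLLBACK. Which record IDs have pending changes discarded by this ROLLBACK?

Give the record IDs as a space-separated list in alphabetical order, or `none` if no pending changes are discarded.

Answer: b

Derivation:
Initial committed: {a=13, b=3, d=6, e=6}
Op 1: UPDATE b=19 (auto-commit; committed b=19)
Op 2: BEGIN: in_txn=True, pending={}
Op 3: UPDATE b=25 (pending; pending now {b=25})
Op 4: ROLLBACK: discarded pending ['b']; in_txn=False
Op 5: UPDATE e=15 (auto-commit; committed e=15)
Op 6: BEGIN: in_txn=True, pending={}
Op 7: UPDATE e=19 (pending; pending now {e=19})
Op 8: ROLLBACK: discarded pending ['e']; in_txn=False
Op 9: BEGIN: in_txn=True, pending={}
ROLLBACK at op 4 discards: ['b']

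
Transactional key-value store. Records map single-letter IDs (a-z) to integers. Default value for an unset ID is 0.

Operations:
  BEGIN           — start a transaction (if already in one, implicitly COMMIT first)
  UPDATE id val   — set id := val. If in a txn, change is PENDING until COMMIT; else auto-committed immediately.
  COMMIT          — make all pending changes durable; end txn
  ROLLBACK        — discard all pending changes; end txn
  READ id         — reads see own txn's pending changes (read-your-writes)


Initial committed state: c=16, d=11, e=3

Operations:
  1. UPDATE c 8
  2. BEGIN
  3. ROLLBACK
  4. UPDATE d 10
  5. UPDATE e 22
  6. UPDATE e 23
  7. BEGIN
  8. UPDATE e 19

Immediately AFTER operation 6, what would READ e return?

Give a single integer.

Answer: 23

Derivation:
Initial committed: {c=16, d=11, e=3}
Op 1: UPDATE c=8 (auto-commit; committed c=8)
Op 2: BEGIN: in_txn=True, pending={}
Op 3: ROLLBACK: discarded pending []; in_txn=False
Op 4: UPDATE d=10 (auto-commit; committed d=10)
Op 5: UPDATE e=22 (auto-commit; committed e=22)
Op 6: UPDATE e=23 (auto-commit; committed e=23)
After op 6: visible(e) = 23 (pending={}, committed={c=8, d=10, e=23})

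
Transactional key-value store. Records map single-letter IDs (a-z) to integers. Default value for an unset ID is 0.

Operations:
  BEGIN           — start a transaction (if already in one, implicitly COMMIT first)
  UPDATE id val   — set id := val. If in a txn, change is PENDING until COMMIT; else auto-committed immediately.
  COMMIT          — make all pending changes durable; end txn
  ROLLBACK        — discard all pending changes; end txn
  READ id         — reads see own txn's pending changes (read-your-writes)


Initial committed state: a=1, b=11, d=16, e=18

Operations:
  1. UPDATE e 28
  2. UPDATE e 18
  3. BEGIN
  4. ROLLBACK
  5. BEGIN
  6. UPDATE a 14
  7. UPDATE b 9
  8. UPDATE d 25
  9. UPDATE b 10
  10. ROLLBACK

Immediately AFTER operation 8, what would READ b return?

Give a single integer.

Answer: 9

Derivation:
Initial committed: {a=1, b=11, d=16, e=18}
Op 1: UPDATE e=28 (auto-commit; committed e=28)
Op 2: UPDATE e=18 (auto-commit; committed e=18)
Op 3: BEGIN: in_txn=True, pending={}
Op 4: ROLLBACK: discarded pending []; in_txn=False
Op 5: BEGIN: in_txn=True, pending={}
Op 6: UPDATE a=14 (pending; pending now {a=14})
Op 7: UPDATE b=9 (pending; pending now {a=14, b=9})
Op 8: UPDATE d=25 (pending; pending now {a=14, b=9, d=25})
After op 8: visible(b) = 9 (pending={a=14, b=9, d=25}, committed={a=1, b=11, d=16, e=18})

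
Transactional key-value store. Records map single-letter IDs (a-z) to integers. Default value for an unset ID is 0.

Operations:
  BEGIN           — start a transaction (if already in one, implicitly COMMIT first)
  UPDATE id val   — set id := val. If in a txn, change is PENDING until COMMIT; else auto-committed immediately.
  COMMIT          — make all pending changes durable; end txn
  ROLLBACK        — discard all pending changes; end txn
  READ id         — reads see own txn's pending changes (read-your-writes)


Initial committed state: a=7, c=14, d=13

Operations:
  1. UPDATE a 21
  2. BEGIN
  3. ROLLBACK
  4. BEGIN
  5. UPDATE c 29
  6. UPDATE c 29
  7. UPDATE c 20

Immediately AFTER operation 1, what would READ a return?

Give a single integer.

Initial committed: {a=7, c=14, d=13}
Op 1: UPDATE a=21 (auto-commit; committed a=21)
After op 1: visible(a) = 21 (pending={}, committed={a=21, c=14, d=13})

Answer: 21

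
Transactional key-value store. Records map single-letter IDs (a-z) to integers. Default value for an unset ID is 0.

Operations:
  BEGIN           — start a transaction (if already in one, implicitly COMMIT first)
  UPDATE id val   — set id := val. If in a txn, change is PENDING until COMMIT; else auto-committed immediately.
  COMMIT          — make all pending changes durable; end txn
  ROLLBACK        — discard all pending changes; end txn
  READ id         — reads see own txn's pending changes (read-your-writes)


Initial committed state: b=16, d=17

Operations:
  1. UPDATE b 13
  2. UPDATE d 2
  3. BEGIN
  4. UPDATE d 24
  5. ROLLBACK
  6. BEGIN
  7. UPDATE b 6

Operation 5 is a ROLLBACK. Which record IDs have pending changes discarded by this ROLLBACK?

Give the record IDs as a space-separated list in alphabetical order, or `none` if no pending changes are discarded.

Initial committed: {b=16, d=17}
Op 1: UPDATE b=13 (auto-commit; committed b=13)
Op 2: UPDATE d=2 (auto-commit; committed d=2)
Op 3: BEGIN: in_txn=True, pending={}
Op 4: UPDATE d=24 (pending; pending now {d=24})
Op 5: ROLLBACK: discarded pending ['d']; in_txn=False
Op 6: BEGIN: in_txn=True, pending={}
Op 7: UPDATE b=6 (pending; pending now {b=6})
ROLLBACK at op 5 discards: ['d']

Answer: d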